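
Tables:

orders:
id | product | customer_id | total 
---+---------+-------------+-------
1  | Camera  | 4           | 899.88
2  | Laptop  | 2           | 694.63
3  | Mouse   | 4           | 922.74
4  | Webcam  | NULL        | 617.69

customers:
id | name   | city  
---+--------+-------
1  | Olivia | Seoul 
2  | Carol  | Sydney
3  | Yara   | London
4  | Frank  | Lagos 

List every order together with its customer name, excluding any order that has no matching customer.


INNER JOIN keeps only orders rows whose customer_id matches an id in customers. Walk through each order:
  - order 1 (Camera): customer_id=4 -> matches Frank
  - order 2 (Laptop): customer_id=2 -> matches Carol
  - order 3 (Mouse): customer_id=4 -> matches Frank
  - order 4 (Webcam): customer_id=NULL, no match -> dropped
So 1 of 4 rows is dropped.

SQL:
SELECT a.product, b.name AS customer
FROM orders a
INNER JOIN customers b ON a.customer_id = b.id

Result:
product | customer
--------+---------
Camera  | Frank   
Laptop  | Carol   
Mouse   | Frank   


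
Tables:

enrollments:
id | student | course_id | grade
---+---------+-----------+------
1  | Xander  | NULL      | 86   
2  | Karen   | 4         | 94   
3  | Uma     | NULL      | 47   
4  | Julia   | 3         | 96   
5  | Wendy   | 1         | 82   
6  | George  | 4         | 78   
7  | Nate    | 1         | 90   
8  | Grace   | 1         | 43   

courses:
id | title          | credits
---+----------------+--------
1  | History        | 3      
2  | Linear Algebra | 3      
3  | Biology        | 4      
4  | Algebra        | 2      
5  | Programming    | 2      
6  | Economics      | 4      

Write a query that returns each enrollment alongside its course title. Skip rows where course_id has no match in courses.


INNER JOIN keeps only enrollments rows whose course_id matches an id in courses. Walk through each enrollment:
  - enrollment 1 (Xander): course_id=NULL, no match -> dropped
  - enrollment 2 (Karen): course_id=4 -> matches Algebra
  - enrollment 3 (Uma): course_id=NULL, no match -> dropped
  - enrollment 4 (Julia): course_id=3 -> matches Biology
  - enrollment 5 (Wendy): course_id=1 -> matches History
  - enrollment 6 (George): course_id=4 -> matches Algebra
  - enrollment 7 (Nate): course_id=1 -> matches History
  - enrollment 8 (Grace): course_id=1 -> matches History
So 2 of 8 rows are dropped.

SQL:
SELECT a.student, b.title AS course
FROM enrollments a
INNER JOIN courses b ON a.course_id = b.id

Result:
student | course 
--------+--------
Karen   | Algebra
Julia   | Biology
Wendy   | History
George  | Algebra
Nate    | History
Grace   | History


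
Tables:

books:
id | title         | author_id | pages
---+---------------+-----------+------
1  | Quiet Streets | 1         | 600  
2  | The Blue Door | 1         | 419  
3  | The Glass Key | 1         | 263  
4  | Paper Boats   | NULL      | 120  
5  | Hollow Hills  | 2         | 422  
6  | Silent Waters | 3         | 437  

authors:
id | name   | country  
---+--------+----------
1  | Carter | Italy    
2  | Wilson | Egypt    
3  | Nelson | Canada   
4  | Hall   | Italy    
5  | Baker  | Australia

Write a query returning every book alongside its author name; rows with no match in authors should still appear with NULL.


LEFT JOIN keeps every row from books (the left table); where author_id has no match in authors, the author columns become NULL. Walk through each book:
  - book 1 (Quiet Streets): author_id=1 -> matches Carter
  - book 2 (The Blue Door): author_id=1 -> matches Carter
  - book 3 (The Glass Key): author_id=1 -> matches Carter
  - book 4 (Paper Boats): author_id=NULL, no match -> kept with NULL
  - book 5 (Hollow Hills): author_id=2 -> matches Wilson
  - book 6 (Silent Waters): author_id=3 -> matches Nelson
All 6 rows appear; 1 has NULL author.

SQL:
SELECT a.title, b.name AS author
FROM books a
LEFT JOIN authors b ON a.author_id = b.id

Result:
title         | author
--------------+-------
Quiet Streets | Carter
The Blue Door | Carter
The Glass Key | Carter
Paper Boats   | NULL  
Hollow Hills  | Wilson
Silent Waters | Nelson


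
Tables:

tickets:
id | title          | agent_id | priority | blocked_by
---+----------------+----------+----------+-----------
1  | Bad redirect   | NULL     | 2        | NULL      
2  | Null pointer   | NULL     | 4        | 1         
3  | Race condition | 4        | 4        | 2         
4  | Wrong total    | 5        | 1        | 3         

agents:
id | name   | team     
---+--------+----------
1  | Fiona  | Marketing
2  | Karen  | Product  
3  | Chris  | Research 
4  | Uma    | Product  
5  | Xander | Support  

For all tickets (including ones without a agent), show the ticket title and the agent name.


LEFT JOIN keeps every row from tickets (the left table); where agent_id has no match in agents, the agent columns become NULL. Walk through each ticket:
  - ticket 1 (Bad redirect): agent_id=NULL, no match -> kept with NULL
  - ticket 2 (Null pointer): agent_id=NULL, no match -> kept with NULL
  - ticket 3 (Race condition): agent_id=4 -> matches Uma
  - ticket 4 (Wrong total): agent_id=5 -> matches Xander
All 4 rows appear; 2 have NULL agent.

SQL:
SELECT a.title, b.name AS agent
FROM tickets a
LEFT JOIN agents b ON a.agent_id = b.id

Result:
title          | agent 
---------------+-------
Bad redirect   | NULL  
Null pointer   | NULL  
Race condition | Uma   
Wrong total    | Xander


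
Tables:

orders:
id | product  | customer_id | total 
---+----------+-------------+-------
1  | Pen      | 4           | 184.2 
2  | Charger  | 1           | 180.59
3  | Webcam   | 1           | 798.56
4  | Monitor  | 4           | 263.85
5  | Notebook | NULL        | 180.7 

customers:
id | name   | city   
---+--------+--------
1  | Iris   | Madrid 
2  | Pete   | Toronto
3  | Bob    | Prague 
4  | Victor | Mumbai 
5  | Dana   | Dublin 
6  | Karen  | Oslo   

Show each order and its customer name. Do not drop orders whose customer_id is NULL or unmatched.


LEFT JOIN keeps every row from orders (the left table); where customer_id has no match in customers, the customer columns become NULL. Walk through each order:
  - order 1 (Pen): customer_id=4 -> matches Victor
  - order 2 (Charger): customer_id=1 -> matches Iris
  - order 3 (Webcam): customer_id=1 -> matches Iris
  - order 4 (Monitor): customer_id=4 -> matches Victor
  - order 5 (Notebook): customer_id=NULL, no match -> kept with NULL
All 5 rows appear; 1 has NULL customer.

SQL:
SELECT a.product, b.name AS customer
FROM orders a
LEFT JOIN customers b ON a.customer_id = b.id

Result:
product  | customer
---------+---------
Pen      | Victor  
Charger  | Iris    
Webcam   | Iris    
Monitor  | Victor  
Notebook | NULL    


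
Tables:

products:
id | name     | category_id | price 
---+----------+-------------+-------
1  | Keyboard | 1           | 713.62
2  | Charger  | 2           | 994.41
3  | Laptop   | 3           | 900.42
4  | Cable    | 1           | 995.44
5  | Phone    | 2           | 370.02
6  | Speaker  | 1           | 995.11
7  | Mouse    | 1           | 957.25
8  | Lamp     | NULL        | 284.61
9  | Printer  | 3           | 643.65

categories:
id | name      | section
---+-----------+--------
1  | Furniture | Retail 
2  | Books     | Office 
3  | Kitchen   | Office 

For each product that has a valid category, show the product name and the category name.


INNER JOIN keeps only products rows whose category_id matches an id in categories. Walk through each product:
  - product 1 (Keyboard): category_id=1 -> matches Furniture
  - product 2 (Charger): category_id=2 -> matches Books
  - product 3 (Laptop): category_id=3 -> matches Kitchen
  - product 4 (Cable): category_id=1 -> matches Furniture
  - product 5 (Phone): category_id=2 -> matches Books
  - product 6 (Speaker): category_id=1 -> matches Furniture
  - product 7 (Mouse): category_id=1 -> matches Furniture
  - product 8 (Lamp): category_id=NULL, no match -> dropped
  - product 9 (Printer): category_id=3 -> matches Kitchen
So 1 of 9 rows is dropped.

SQL:
SELECT a.name, b.name AS category
FROM products a
INNER JOIN categories b ON a.category_id = b.id

Result:
name     | category 
---------+----------
Keyboard | Furniture
Charger  | Books    
Laptop   | Kitchen  
Cable    | Furniture
Phone    | Books    
Speaker  | Furniture
Mouse    | Furniture
Printer  | Kitchen  


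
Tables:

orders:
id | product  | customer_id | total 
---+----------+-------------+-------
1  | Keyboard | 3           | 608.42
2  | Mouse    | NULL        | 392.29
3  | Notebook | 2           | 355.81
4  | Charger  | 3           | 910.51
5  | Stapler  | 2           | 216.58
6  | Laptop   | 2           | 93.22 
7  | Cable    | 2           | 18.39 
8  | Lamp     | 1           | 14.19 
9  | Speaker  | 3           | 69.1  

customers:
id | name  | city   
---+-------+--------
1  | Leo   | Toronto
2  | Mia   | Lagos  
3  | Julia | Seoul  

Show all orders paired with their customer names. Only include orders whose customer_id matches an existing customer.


INNER JOIN keeps only orders rows whose customer_id matches an id in customers. Walk through each order:
  - order 1 (Keyboard): customer_id=3 -> matches Julia
  - order 2 (Mouse): customer_id=NULL, no match -> dropped
  - order 3 (Notebook): customer_id=2 -> matches Mia
  - order 4 (Charger): customer_id=3 -> matches Julia
  - order 5 (Stapler): customer_id=2 -> matches Mia
  - order 6 (Laptop): customer_id=2 -> matches Mia
  - order 7 (Cable): customer_id=2 -> matches Mia
  - order 8 (Lamp): customer_id=1 -> matches Leo
  - order 9 (Speaker): customer_id=3 -> matches Julia
So 1 of 9 rows is dropped.

SQL:
SELECT a.product, b.name AS customer
FROM orders a
INNER JOIN customers b ON a.customer_id = b.id

Result:
product  | customer
---------+---------
Keyboard | Julia   
Notebook | Mia     
Charger  | Julia   
Stapler  | Mia     
Laptop   | Mia     
Cable    | Mia     
Lamp     | Leo     
Speaker  | Julia   


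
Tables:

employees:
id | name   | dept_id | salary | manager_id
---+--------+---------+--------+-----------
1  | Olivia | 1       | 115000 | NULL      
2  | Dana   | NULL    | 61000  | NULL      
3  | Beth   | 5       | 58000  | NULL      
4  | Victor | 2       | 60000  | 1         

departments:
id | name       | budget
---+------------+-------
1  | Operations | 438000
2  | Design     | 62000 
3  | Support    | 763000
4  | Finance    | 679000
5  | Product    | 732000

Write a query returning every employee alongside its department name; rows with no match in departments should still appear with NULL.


LEFT JOIN keeps every row from employees (the left table); where dept_id has no match in departments, the department columns become NULL. Walk through each employee:
  - employee 1 (Olivia): dept_id=1 -> matches Operations
  - employee 2 (Dana): dept_id=NULL, no match -> kept with NULL
  - employee 3 (Beth): dept_id=5 -> matches Product
  - employee 4 (Victor): dept_id=2 -> matches Design
All 4 rows appear; 1 has NULL department.

SQL:
SELECT a.name, b.name AS department
FROM employees a
LEFT JOIN departments b ON a.dept_id = b.id

Result:
name   | department
-------+-----------
Olivia | Operations
Dana   | NULL      
Beth   | Product   
Victor | Design    


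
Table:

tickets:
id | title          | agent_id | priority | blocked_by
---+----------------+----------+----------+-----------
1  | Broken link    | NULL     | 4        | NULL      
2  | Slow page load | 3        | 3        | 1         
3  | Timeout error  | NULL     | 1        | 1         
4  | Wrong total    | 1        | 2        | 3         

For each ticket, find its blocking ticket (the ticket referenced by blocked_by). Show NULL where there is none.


This is a self-join: tickets is joined to a second copy of itself, matching each row's blocked_by to another row's id. Use LEFT JOIN so rows with blocked_by=NULL are kept.
  - ticket 1 (Broken link): blocked_by=NULL -> NULL
  - ticket 2 (Slow page load): blocked_by=1 -> Broken link
  - ticket 3 (Timeout error): blocked_by=1 -> Broken link
  - ticket 4 (Wrong total): blocked_by=3 -> Timeout error

SQL:
SELECT a.title AS item, b.title AS blocked_by
FROM tickets a
LEFT JOIN tickets b ON a.blocked_by = b.id

Result:
item           | blocked_by   
---------------+--------------
Broken link    | NULL         
Slow page load | Broken link  
Timeout error  | Broken link  
Wrong total    | Timeout error


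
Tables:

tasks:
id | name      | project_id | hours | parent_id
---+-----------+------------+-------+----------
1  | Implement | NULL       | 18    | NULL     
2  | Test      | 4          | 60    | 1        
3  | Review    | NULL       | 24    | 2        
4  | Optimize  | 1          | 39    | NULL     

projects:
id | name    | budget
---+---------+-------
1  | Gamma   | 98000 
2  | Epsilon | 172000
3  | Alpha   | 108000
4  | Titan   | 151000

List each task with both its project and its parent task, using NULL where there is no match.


Two LEFT JOINs from the same base table tasks: one to projects via project_id, one to tasks itself via parent_id. Both are LEFT so every task is preserved.
Match against projects:
  - task 1 (Implement): project_id=NULL, no match -> kept with NULL
  - task 2 (Test): project_id=4 -> matches Titan
  - task 3 (Review): project_id=NULL, no match -> kept with NULL
  - task 4 (Optimize): project_id=1 -> matches Gamma
Match against tasks (self):
  - task 1 (Implement): parent_id=NULL -> NULL
  - task 2 (Test): parent_id=1 -> Implement
  - task 3 (Review): parent_id=2 -> Test
  - task 4 (Optimize): parent_id=NULL -> NULL

SQL:
SELECT a.name, b.name AS project, c.name AS parent
FROM tasks a
LEFT JOIN projects b ON a.project_id = b.id
LEFT JOIN tasks c ON a.parent_id = c.id

Result:
name      | project | parent   
----------+---------+----------
Implement | NULL    | NULL     
Test      | Titan   | Implement
Review    | NULL    | Test     
Optimize  | Gamma   | NULL     


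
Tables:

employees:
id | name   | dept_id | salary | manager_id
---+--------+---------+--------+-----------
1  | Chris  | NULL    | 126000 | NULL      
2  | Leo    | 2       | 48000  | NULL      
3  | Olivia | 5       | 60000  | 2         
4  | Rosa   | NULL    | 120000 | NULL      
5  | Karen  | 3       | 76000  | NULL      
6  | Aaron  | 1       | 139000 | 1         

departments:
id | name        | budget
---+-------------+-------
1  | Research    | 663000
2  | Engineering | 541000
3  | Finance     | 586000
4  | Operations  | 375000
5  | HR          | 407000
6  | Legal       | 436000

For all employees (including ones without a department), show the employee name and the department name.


LEFT JOIN keeps every row from employees (the left table); where dept_id has no match in departments, the department columns become NULL. Walk through each employee:
  - employee 1 (Chris): dept_id=NULL, no match -> kept with NULL
  - employee 2 (Leo): dept_id=2 -> matches Engineering
  - employee 3 (Olivia): dept_id=5 -> matches HR
  - employee 4 (Rosa): dept_id=NULL, no match -> kept with NULL
  - employee 5 (Karen): dept_id=3 -> matches Finance
  - employee 6 (Aaron): dept_id=1 -> matches Research
All 6 rows appear; 2 have NULL department.

SQL:
SELECT a.name, b.name AS department
FROM employees a
LEFT JOIN departments b ON a.dept_id = b.id

Result:
name   | department 
-------+------------
Chris  | NULL       
Leo    | Engineering
Olivia | HR         
Rosa   | NULL       
Karen  | Finance    
Aaron  | Research   


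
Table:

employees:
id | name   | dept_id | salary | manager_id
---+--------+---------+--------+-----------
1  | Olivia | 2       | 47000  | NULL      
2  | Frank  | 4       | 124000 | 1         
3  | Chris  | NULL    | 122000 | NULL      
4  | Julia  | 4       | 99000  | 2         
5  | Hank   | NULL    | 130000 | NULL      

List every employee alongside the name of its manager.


This is a self-join: employees is joined to a second copy of itself, matching each row's manager_id to another row's id. Use LEFT JOIN so rows with manager_id=NULL are kept.
  - employee 1 (Olivia): manager_id=NULL -> NULL
  - employee 2 (Frank): manager_id=1 -> Olivia
  - employee 3 (Chris): manager_id=NULL -> NULL
  - employee 4 (Julia): manager_id=2 -> Frank
  - employee 5 (Hank): manager_id=NULL -> NULL

SQL:
SELECT a.name AS item, b.name AS manager
FROM employees a
LEFT JOIN employees b ON a.manager_id = b.id

Result:
item   | manager
-------+--------
Olivia | NULL   
Frank  | Olivia 
Chris  | NULL   
Julia  | Frank  
Hank   | NULL   


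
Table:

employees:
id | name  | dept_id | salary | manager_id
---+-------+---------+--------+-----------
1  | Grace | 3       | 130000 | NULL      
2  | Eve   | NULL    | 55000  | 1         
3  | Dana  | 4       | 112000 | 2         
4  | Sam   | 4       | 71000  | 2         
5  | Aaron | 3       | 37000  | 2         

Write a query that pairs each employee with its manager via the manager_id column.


This is a self-join: employees is joined to a second copy of itself, matching each row's manager_id to another row's id. Use LEFT JOIN so rows with manager_id=NULL are kept.
  - employee 1 (Grace): manager_id=NULL -> NULL
  - employee 2 (Eve): manager_id=1 -> Grace
  - employee 3 (Dana): manager_id=2 -> Eve
  - employee 4 (Sam): manager_id=2 -> Eve
  - employee 5 (Aaron): manager_id=2 -> Eve

SQL:
SELECT a.name AS item, b.name AS manager
FROM employees a
LEFT JOIN employees b ON a.manager_id = b.id

Result:
item  | manager
------+--------
Grace | NULL   
Eve   | Grace  
Dana  | Eve    
Sam   | Eve    
Aaron | Eve    


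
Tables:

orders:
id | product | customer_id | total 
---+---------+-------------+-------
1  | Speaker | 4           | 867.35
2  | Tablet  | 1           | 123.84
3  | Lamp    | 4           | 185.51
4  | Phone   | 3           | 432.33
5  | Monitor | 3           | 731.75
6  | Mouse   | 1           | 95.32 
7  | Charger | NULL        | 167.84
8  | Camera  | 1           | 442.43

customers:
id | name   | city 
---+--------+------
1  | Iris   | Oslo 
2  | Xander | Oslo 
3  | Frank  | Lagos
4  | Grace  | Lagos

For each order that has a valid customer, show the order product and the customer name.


INNER JOIN keeps only orders rows whose customer_id matches an id in customers. Walk through each order:
  - order 1 (Speaker): customer_id=4 -> matches Grace
  - order 2 (Tablet): customer_id=1 -> matches Iris
  - order 3 (Lamp): customer_id=4 -> matches Grace
  - order 4 (Phone): customer_id=3 -> matches Frank
  - order 5 (Monitor): customer_id=3 -> matches Frank
  - order 6 (Mouse): customer_id=1 -> matches Iris
  - order 7 (Charger): customer_id=NULL, no match -> dropped
  - order 8 (Camera): customer_id=1 -> matches Iris
So 1 of 8 rows is dropped.

SQL:
SELECT a.product, b.name AS customer
FROM orders a
INNER JOIN customers b ON a.customer_id = b.id

Result:
product | customer
--------+---------
Speaker | Grace   
Tablet  | Iris    
Lamp    | Grace   
Phone   | Frank   
Monitor | Frank   
Mouse   | Iris    
Camera  | Iris    


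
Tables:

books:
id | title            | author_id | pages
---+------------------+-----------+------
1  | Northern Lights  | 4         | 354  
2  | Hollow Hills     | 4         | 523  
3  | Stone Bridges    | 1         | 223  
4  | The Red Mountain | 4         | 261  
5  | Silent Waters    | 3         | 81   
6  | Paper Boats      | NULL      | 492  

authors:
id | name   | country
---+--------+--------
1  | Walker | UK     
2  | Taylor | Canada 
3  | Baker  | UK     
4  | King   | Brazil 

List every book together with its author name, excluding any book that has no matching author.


INNER JOIN keeps only books rows whose author_id matches an id in authors. Walk through each book:
  - book 1 (Northern Lights): author_id=4 -> matches King
  - book 2 (Hollow Hills): author_id=4 -> matches King
  - book 3 (Stone Bridges): author_id=1 -> matches Walker
  - book 4 (The Red Mountain): author_id=4 -> matches King
  - book 5 (Silent Waters): author_id=3 -> matches Baker
  - book 6 (Paper Boats): author_id=NULL, no match -> dropped
So 1 of 6 rows is dropped.

SQL:
SELECT a.title, b.name AS author
FROM books a
INNER JOIN authors b ON a.author_id = b.id

Result:
title            | author
-----------------+-------
Northern Lights  | King  
Hollow Hills     | King  
Stone Bridges    | Walker
The Red Mountain | King  
Silent Waters    | Baker 


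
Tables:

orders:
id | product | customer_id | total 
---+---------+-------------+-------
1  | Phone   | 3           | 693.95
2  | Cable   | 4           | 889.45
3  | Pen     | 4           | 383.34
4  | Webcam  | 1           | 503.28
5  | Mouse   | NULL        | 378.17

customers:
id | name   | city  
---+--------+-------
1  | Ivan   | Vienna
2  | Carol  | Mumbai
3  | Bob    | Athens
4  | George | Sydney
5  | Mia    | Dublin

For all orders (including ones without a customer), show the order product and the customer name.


LEFT JOIN keeps every row from orders (the left table); where customer_id has no match in customers, the customer columns become NULL. Walk through each order:
  - order 1 (Phone): customer_id=3 -> matches Bob
  - order 2 (Cable): customer_id=4 -> matches George
  - order 3 (Pen): customer_id=4 -> matches George
  - order 4 (Webcam): customer_id=1 -> matches Ivan
  - order 5 (Mouse): customer_id=NULL, no match -> kept with NULL
All 5 rows appear; 1 has NULL customer.

SQL:
SELECT a.product, b.name AS customer
FROM orders a
LEFT JOIN customers b ON a.customer_id = b.id

Result:
product | customer
--------+---------
Phone   | Bob     
Cable   | George  
Pen     | George  
Webcam  | Ivan    
Mouse   | NULL    


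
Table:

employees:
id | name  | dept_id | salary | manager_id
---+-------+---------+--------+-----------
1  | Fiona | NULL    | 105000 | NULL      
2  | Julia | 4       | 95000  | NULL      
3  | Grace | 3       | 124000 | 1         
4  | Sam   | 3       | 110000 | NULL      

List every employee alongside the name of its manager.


This is a self-join: employees is joined to a second copy of itself, matching each row's manager_id to another row's id. Use LEFT JOIN so rows with manager_id=NULL are kept.
  - employee 1 (Fiona): manager_id=NULL -> NULL
  - employee 2 (Julia): manager_id=NULL -> NULL
  - employee 3 (Grace): manager_id=1 -> Fiona
  - employee 4 (Sam): manager_id=NULL -> NULL

SQL:
SELECT a.name AS item, b.name AS manager
FROM employees a
LEFT JOIN employees b ON a.manager_id = b.id

Result:
item  | manager
------+--------
Fiona | NULL   
Julia | NULL   
Grace | Fiona  
Sam   | NULL   


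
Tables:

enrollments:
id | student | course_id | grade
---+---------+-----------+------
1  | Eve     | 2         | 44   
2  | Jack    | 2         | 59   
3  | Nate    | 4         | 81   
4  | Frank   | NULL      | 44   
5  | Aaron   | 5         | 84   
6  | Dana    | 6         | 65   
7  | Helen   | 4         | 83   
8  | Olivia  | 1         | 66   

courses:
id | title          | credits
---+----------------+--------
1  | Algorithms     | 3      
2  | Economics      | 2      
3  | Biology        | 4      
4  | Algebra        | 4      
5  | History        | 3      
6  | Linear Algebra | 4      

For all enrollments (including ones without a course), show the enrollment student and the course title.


LEFT JOIN keeps every row from enrollments (the left table); where course_id has no match in courses, the course columns become NULL. Walk through each enrollment:
  - enrollment 1 (Eve): course_id=2 -> matches Economics
  - enrollment 2 (Jack): course_id=2 -> matches Economics
  - enrollment 3 (Nate): course_id=4 -> matches Algebra
  - enrollment 4 (Frank): course_id=NULL, no match -> kept with NULL
  - enrollment 5 (Aaron): course_id=5 -> matches History
  - enrollment 6 (Dana): course_id=6 -> matches Linear Algebra
  - enrollment 7 (Helen): course_id=4 -> matches Algebra
  - enrollment 8 (Olivia): course_id=1 -> matches Algorithms
All 8 rows appear; 1 has NULL course.

SQL:
SELECT a.student, b.title AS course
FROM enrollments a
LEFT JOIN courses b ON a.course_id = b.id

Result:
student | course        
--------+---------------
Eve     | Economics     
Jack    | Economics     
Nate    | Algebra       
Frank   | NULL          
Aaron   | History       
Dana    | Linear Algebra
Helen   | Algebra       
Olivia  | Algorithms    


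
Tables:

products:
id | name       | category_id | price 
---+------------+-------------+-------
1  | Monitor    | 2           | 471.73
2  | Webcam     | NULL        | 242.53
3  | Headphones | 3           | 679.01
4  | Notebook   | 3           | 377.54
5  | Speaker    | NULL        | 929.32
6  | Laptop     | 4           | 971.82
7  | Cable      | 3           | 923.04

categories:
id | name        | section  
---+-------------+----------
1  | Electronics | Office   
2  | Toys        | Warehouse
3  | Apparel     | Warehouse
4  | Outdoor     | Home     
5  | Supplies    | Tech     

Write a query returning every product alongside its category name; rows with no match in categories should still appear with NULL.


LEFT JOIN keeps every row from products (the left table); where category_id has no match in categories, the category columns become NULL. Walk through each product:
  - product 1 (Monitor): category_id=2 -> matches Toys
  - product 2 (Webcam): category_id=NULL, no match -> kept with NULL
  - product 3 (Headphones): category_id=3 -> matches Apparel
  - product 4 (Notebook): category_id=3 -> matches Apparel
  - product 5 (Speaker): category_id=NULL, no match -> kept with NULL
  - product 6 (Laptop): category_id=4 -> matches Outdoor
  - product 7 (Cable): category_id=3 -> matches Apparel
All 7 rows appear; 2 have NULL category.

SQL:
SELECT a.name, b.name AS category
FROM products a
LEFT JOIN categories b ON a.category_id = b.id

Result:
name       | category
-----------+---------
Monitor    | Toys    
Webcam     | NULL    
Headphones | Apparel 
Notebook   | Apparel 
Speaker    | NULL    
Laptop     | Outdoor 
Cable      | Apparel 


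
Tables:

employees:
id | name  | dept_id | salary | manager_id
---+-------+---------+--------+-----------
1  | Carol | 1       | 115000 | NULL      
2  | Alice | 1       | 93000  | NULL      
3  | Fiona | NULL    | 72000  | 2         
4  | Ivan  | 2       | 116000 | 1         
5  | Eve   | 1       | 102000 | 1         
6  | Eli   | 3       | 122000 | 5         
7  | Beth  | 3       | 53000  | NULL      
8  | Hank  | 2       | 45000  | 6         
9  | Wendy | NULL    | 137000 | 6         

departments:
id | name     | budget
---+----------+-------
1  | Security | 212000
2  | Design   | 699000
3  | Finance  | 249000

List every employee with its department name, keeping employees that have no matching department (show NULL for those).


LEFT JOIN keeps every row from employees (the left table); where dept_id has no match in departments, the department columns become NULL. Walk through each employee:
  - employee 1 (Carol): dept_id=1 -> matches Security
  - employee 2 (Alice): dept_id=1 -> matches Security
  - employee 3 (Fiona): dept_id=NULL, no match -> kept with NULL
  - employee 4 (Ivan): dept_id=2 -> matches Design
  - employee 5 (Eve): dept_id=1 -> matches Security
  - employee 6 (Eli): dept_id=3 -> matches Finance
  - employee 7 (Beth): dept_id=3 -> matches Finance
  - employee 8 (Hank): dept_id=2 -> matches Design
  - employee 9 (Wendy): dept_id=NULL, no match -> kept with NULL
All 9 rows appear; 2 have NULL department.

SQL:
SELECT a.name, b.name AS department
FROM employees a
LEFT JOIN departments b ON a.dept_id = b.id

Result:
name  | department
------+-----------
Carol | Security  
Alice | Security  
Fiona | NULL      
Ivan  | Design    
Eve   | Security  
Eli   | Finance   
Beth  | Finance   
Hank  | Design    
Wendy | NULL      


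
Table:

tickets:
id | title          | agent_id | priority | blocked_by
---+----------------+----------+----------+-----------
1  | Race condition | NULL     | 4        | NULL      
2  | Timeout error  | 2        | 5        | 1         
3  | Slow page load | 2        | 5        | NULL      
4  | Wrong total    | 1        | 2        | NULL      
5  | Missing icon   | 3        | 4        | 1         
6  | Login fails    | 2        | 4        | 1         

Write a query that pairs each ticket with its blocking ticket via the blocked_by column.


This is a self-join: tickets is joined to a second copy of itself, matching each row's blocked_by to another row's id. Use LEFT JOIN so rows with blocked_by=NULL are kept.
  - ticket 1 (Race condition): blocked_by=NULL -> NULL
  - ticket 2 (Timeout error): blocked_by=1 -> Race condition
  - ticket 3 (Slow page load): blocked_by=NULL -> NULL
  - ticket 4 (Wrong total): blocked_by=NULL -> NULL
  - ticket 5 (Missing icon): blocked_by=1 -> Race condition
  - ticket 6 (Login fails): blocked_by=1 -> Race condition

SQL:
SELECT a.title AS item, b.title AS blocked_by
FROM tickets a
LEFT JOIN tickets b ON a.blocked_by = b.id

Result:
item           | blocked_by    
---------------+---------------
Race condition | NULL          
Timeout error  | Race condition
Slow page load | NULL          
Wrong total    | NULL          
Missing icon   | Race condition
Login fails    | Race condition


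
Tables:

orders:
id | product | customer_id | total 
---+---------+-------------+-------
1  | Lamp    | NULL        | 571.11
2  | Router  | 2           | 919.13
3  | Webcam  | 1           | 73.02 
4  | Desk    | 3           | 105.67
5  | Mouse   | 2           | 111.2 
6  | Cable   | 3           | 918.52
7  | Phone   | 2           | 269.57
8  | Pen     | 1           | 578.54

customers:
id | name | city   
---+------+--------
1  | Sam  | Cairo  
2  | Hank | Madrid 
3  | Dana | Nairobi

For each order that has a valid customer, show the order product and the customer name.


INNER JOIN keeps only orders rows whose customer_id matches an id in customers. Walk through each order:
  - order 1 (Lamp): customer_id=NULL, no match -> dropped
  - order 2 (Router): customer_id=2 -> matches Hank
  - order 3 (Webcam): customer_id=1 -> matches Sam
  - order 4 (Desk): customer_id=3 -> matches Dana
  - order 5 (Mouse): customer_id=2 -> matches Hank
  - order 6 (Cable): customer_id=3 -> matches Dana
  - order 7 (Phone): customer_id=2 -> matches Hank
  - order 8 (Pen): customer_id=1 -> matches Sam
So 1 of 8 rows is dropped.

SQL:
SELECT a.product, b.name AS customer
FROM orders a
INNER JOIN customers b ON a.customer_id = b.id

Result:
product | customer
--------+---------
Router  | Hank    
Webcam  | Sam     
Desk    | Dana    
Mouse   | Hank    
Cable   | Dana    
Phone   | Hank    
Pen     | Sam     


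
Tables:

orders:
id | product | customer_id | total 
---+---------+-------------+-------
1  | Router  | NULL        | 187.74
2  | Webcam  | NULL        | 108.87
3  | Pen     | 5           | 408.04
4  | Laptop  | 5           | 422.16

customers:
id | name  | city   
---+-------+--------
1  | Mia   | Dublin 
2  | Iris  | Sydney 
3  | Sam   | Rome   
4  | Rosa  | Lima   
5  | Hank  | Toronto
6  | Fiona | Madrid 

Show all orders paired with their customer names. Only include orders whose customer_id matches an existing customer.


INNER JOIN keeps only orders rows whose customer_id matches an id in customers. Walk through each order:
  - order 1 (Router): customer_id=NULL, no match -> dropped
  - order 2 (Webcam): customer_id=NULL, no match -> dropped
  - order 3 (Pen): customer_id=5 -> matches Hank
  - order 4 (Laptop): customer_id=5 -> matches Hank
So 2 of 4 rows are dropped.

SQL:
SELECT a.product, b.name AS customer
FROM orders a
INNER JOIN customers b ON a.customer_id = b.id

Result:
product | customer
--------+---------
Pen     | Hank    
Laptop  | Hank    


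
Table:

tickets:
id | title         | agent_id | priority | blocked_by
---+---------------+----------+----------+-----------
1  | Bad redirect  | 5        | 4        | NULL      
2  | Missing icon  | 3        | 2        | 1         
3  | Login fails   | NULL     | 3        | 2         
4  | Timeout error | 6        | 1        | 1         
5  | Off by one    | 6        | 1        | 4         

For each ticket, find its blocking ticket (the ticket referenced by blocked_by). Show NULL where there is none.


This is a self-join: tickets is joined to a second copy of itself, matching each row's blocked_by to another row's id. Use LEFT JOIN so rows with blocked_by=NULL are kept.
  - ticket 1 (Bad redirect): blocked_by=NULL -> NULL
  - ticket 2 (Missing icon): blocked_by=1 -> Bad redirect
  - ticket 3 (Login fails): blocked_by=2 -> Missing icon
  - ticket 4 (Timeout error): blocked_by=1 -> Bad redirect
  - ticket 5 (Off by one): blocked_by=4 -> Timeout error

SQL:
SELECT a.title AS item, b.title AS blocked_by
FROM tickets a
LEFT JOIN tickets b ON a.blocked_by = b.id

Result:
item          | blocked_by   
--------------+--------------
Bad redirect  | NULL         
Missing icon  | Bad redirect 
Login fails   | Missing icon 
Timeout error | Bad redirect 
Off by one    | Timeout error


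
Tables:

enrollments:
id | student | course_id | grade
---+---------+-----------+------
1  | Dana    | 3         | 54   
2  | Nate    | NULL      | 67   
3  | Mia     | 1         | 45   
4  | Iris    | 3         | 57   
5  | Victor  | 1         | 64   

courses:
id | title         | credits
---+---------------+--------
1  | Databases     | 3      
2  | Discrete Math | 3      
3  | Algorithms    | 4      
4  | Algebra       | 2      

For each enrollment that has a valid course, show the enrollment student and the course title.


INNER JOIN keeps only enrollments rows whose course_id matches an id in courses. Walk through each enrollment:
  - enrollment 1 (Dana): course_id=3 -> matches Algorithms
  - enrollment 2 (Nate): course_id=NULL, no match -> dropped
  - enrollment 3 (Mia): course_id=1 -> matches Databases
  - enrollment 4 (Iris): course_id=3 -> matches Algorithms
  - enrollment 5 (Victor): course_id=1 -> matches Databases
So 1 of 5 rows is dropped.

SQL:
SELECT a.student, b.title AS course
FROM enrollments a
INNER JOIN courses b ON a.course_id = b.id

Result:
student | course    
--------+-----------
Dana    | Algorithms
Mia     | Databases 
Iris    | Algorithms
Victor  | Databases 


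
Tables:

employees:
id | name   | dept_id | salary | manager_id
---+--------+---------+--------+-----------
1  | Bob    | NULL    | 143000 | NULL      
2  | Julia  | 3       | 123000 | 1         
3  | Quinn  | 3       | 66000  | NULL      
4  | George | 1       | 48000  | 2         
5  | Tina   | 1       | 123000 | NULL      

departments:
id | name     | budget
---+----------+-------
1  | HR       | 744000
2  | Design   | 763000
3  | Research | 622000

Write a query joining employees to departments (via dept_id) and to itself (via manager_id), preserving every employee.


Two LEFT JOINs from the same base table employees: one to departments via dept_id, one to employees itself via manager_id. Both are LEFT so every employee is preserved.
Match against departments:
  - employee 1 (Bob): dept_id=NULL, no match -> kept with NULL
  - employee 2 (Julia): dept_id=3 -> matches Research
  - employee 3 (Quinn): dept_id=3 -> matches Research
  - employee 4 (George): dept_id=1 -> matches HR
  - employee 5 (Tina): dept_id=1 -> matches HR
Match against employees (self):
  - employee 1 (Bob): manager_id=NULL -> NULL
  - employee 2 (Julia): manager_id=1 -> Bob
  - employee 3 (Quinn): manager_id=NULL -> NULL
  - employee 4 (George): manager_id=2 -> Julia
  - employee 5 (Tina): manager_id=NULL -> NULL

SQL:
SELECT a.name, b.name AS department, c.name AS manager
FROM employees a
LEFT JOIN departments b ON a.dept_id = b.id
LEFT JOIN employees c ON a.manager_id = c.id

Result:
name   | department | manager
-------+------------+--------
Bob    | NULL       | NULL   
Julia  | Research   | Bob    
Quinn  | Research   | NULL   
George | HR         | Julia  
Tina   | HR         | NULL   


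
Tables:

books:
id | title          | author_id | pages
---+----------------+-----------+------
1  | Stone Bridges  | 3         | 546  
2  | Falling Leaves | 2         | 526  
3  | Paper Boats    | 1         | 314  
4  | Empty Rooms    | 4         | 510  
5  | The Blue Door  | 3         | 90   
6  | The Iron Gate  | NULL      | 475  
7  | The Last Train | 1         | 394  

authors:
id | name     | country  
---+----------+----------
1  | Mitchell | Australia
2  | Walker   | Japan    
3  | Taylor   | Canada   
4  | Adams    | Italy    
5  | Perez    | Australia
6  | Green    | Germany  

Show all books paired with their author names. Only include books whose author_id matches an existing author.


INNER JOIN keeps only books rows whose author_id matches an id in authors. Walk through each book:
  - book 1 (Stone Bridges): author_id=3 -> matches Taylor
  - book 2 (Falling Leaves): author_id=2 -> matches Walker
  - book 3 (Paper Boats): author_id=1 -> matches Mitchell
  - book 4 (Empty Rooms): author_id=4 -> matches Adams
  - book 5 (The Blue Door): author_id=3 -> matches Taylor
  - book 6 (The Iron Gate): author_id=NULL, no match -> dropped
  - book 7 (The Last Train): author_id=1 -> matches Mitchell
So 1 of 7 rows is dropped.

SQL:
SELECT a.title, b.name AS author
FROM books a
INNER JOIN authors b ON a.author_id = b.id

Result:
title          | author  
---------------+---------
Stone Bridges  | Taylor  
Falling Leaves | Walker  
Paper Boats    | Mitchell
Empty Rooms    | Adams   
The Blue Door  | Taylor  
The Last Train | Mitchell


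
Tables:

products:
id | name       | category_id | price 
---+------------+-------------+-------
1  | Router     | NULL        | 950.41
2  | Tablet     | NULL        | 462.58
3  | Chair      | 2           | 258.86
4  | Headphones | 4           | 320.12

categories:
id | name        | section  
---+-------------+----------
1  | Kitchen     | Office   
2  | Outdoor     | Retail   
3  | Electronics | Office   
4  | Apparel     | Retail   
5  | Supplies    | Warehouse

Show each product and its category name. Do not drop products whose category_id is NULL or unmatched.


LEFT JOIN keeps every row from products (the left table); where category_id has no match in categories, the category columns become NULL. Walk through each product:
  - product 1 (Router): category_id=NULL, no match -> kept with NULL
  - product 2 (Tablet): category_id=NULL, no match -> kept with NULL
  - product 3 (Chair): category_id=2 -> matches Outdoor
  - product 4 (Headphones): category_id=4 -> matches Apparel
All 4 rows appear; 2 have NULL category.

SQL:
SELECT a.name, b.name AS category
FROM products a
LEFT JOIN categories b ON a.category_id = b.id

Result:
name       | category
-----------+---------
Router     | NULL    
Tablet     | NULL    
Chair      | Outdoor 
Headphones | Apparel 


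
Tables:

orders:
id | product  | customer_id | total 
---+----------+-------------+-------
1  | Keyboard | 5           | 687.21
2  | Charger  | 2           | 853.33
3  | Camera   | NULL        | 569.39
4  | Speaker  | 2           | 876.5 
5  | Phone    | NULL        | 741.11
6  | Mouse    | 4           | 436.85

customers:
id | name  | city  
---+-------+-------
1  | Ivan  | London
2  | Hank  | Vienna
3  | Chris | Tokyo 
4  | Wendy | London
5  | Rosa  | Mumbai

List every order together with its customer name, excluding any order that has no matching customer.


INNER JOIN keeps only orders rows whose customer_id matches an id in customers. Walk through each order:
  - order 1 (Keyboard): customer_id=5 -> matches Rosa
  - order 2 (Charger): customer_id=2 -> matches Hank
  - order 3 (Camera): customer_id=NULL, no match -> dropped
  - order 4 (Speaker): customer_id=2 -> matches Hank
  - order 5 (Phone): customer_id=NULL, no match -> dropped
  - order 6 (Mouse): customer_id=4 -> matches Wendy
So 2 of 6 rows are dropped.

SQL:
SELECT a.product, b.name AS customer
FROM orders a
INNER JOIN customers b ON a.customer_id = b.id

Result:
product  | customer
---------+---------
Keyboard | Rosa    
Charger  | Hank    
Speaker  | Hank    
Mouse    | Wendy   


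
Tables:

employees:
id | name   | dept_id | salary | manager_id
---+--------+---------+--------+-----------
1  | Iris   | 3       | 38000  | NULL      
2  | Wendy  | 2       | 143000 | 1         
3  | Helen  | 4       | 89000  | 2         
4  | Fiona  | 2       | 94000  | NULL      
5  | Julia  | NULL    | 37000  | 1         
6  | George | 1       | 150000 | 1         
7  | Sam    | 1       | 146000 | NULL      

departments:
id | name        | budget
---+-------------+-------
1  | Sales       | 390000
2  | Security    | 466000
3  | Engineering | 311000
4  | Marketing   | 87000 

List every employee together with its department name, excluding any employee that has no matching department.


INNER JOIN keeps only employees rows whose dept_id matches an id in departments. Walk through each employee:
  - employee 1 (Iris): dept_id=3 -> matches Engineering
  - employee 2 (Wendy): dept_id=2 -> matches Security
  - employee 3 (Helen): dept_id=4 -> matches Marketing
  - employee 4 (Fiona): dept_id=2 -> matches Security
  - employee 5 (Julia): dept_id=NULL, no match -> dropped
  - employee 6 (George): dept_id=1 -> matches Sales
  - employee 7 (Sam): dept_id=1 -> matches Sales
So 1 of 7 rows is dropped.

SQL:
SELECT a.name, b.name AS department
FROM employees a
INNER JOIN departments b ON a.dept_id = b.id

Result:
name   | department 
-------+------------
Iris   | Engineering
Wendy  | Security   
Helen  | Marketing  
Fiona  | Security   
George | Sales      
Sam    | Sales      
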